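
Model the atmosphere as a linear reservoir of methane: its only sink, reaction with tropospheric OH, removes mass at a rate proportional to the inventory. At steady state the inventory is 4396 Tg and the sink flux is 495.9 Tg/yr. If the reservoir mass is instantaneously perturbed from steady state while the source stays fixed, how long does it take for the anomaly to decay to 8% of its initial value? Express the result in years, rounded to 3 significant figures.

For a linear reservoir the anomaly decays as exp(−t/τ) with τ = M/F = 4396/495.9 = 8.865 yr.
exp(−t/τ) = 0.08 ⇒ t = −τ ln(0.08) = 8.865 × 2.526 = 22.39 yr.

22.4 yr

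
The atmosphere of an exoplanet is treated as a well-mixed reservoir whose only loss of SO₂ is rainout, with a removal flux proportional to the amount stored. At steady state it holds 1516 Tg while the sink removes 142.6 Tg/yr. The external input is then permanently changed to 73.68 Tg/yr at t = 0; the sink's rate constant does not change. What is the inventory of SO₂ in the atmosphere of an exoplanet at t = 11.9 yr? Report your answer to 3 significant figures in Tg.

1020 Tg

Residence time τ = M₀/F₀ = 10.63 yr. The eventual steady state is M_∞ = M₀·(F₁/F₀) = 1516 × 73.68/142.6 = 783.30 Tg.
The anomaly ΔM(t) = M(t) − M_∞ decays as ΔM₀·e^(−t/τ) with ΔM₀ = 1516 − 783.30 = 732.7 Tg.
At t = 11.9 yr, e^(−t/τ) = e^(−1.119) = 0.3265, so ΔM = 239.2 Tg and M = 783.30 + 239.2 = 1022.5 Tg.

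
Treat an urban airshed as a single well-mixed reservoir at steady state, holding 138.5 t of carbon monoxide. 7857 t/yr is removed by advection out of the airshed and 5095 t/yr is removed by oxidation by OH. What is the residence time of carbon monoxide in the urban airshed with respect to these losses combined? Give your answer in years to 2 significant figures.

Total removal = 7857 + 5095 = 12952 t/yr.
τ = M / ΣF_out = 138.5 / 12952 = 0.01069 yr.

0.011 yr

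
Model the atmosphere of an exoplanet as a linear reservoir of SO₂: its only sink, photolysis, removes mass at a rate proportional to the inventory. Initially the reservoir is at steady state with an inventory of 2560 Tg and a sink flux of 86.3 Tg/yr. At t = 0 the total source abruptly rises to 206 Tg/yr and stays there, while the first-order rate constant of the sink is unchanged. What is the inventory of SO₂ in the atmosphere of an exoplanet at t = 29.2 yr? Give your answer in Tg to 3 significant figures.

Residence time τ = M₀/F₀ = 29.66 yr. The eventual steady state is M_∞ = M₀·(F₁/F₀) = 2560 × 206/86.3 = 6110.8 Tg.
The anomaly ΔM(t) = M(t) − M_∞ decays as ΔM₀·e^(−t/τ) with ΔM₀ = 2560 − 6110.8 = −3551 Tg.
At t = 29.2 yr, e^(−t/τ) = e^(−0.9844) = 0.3737, so ΔM = −1327 Tg and M = 6110.8 − 1327 = 4783.9 Tg.

4780 Tg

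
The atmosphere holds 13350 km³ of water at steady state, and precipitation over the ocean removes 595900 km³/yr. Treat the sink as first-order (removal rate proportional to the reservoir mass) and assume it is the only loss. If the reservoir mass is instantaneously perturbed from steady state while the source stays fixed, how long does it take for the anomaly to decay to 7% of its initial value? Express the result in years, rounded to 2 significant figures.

For a linear reservoir the anomaly decays as exp(−t/τ) with τ = M/F = 13350/595900 = 0.02240 yr.
exp(−t/τ) = 0.07 ⇒ t = −τ ln(0.07) = 0.02240 × 2.659 = 0.05958 yr.

0.060 yr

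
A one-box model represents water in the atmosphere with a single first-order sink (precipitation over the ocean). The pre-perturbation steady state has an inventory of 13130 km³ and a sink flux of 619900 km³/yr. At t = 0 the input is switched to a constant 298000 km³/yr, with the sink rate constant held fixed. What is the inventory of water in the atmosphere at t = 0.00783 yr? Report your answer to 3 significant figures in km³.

11000 km³

The sink rate constant is k = F₀/M₀ = 619900/13130 = 47.21 yr⁻¹.
Solving dM/dt = F₁ − kM with M(0) = M₀ gives M(t) = F₁/k + (M₀ − F₁/k)·e^(−kt).
F₁/k = 298000/47.21 = 6311.9 km³; kt = 47.21 × 0.00783 = 0.3697, e^(−kt) = 0.6910.
M(0.00783) = 6311.9 + (13130 − 6311.9) × 0.6910 = 6311.9 + 4711 = 11023 km³.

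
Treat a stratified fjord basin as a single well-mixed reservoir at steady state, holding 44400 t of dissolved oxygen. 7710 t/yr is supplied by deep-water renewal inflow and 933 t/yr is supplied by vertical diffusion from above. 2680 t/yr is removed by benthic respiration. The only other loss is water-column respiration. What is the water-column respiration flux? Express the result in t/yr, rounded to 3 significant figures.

5960 t/yr

At steady state ΣF_in = ΣF_out.
ΣF_in = 7710 + 933 = 8643.0 t/yr.
Water-column respiration flux = ΣF_in − (2680) = 8643.0 − 2680 = 5963 t/yr.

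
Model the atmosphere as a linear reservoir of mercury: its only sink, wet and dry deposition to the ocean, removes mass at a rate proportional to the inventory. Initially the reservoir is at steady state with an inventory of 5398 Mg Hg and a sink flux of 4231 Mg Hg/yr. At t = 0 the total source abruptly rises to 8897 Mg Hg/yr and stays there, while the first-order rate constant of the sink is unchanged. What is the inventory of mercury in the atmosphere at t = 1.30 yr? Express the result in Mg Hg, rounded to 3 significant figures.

Residence time τ = M₀/F₀ = 1.276 yr. The eventual steady state is M_∞ = M₀·(F₁/F₀) = 5398 × 8897/4231 = 11351 Mg Hg.
The anomaly ΔM(t) = M(t) − M_∞ decays as ΔM₀·e^(−t/τ) with ΔM₀ = 5398 − 11351 = −5953 Mg Hg.
At t = 1.30 yr, e^(−t/τ) = e^(−1.019) = 0.3610, so ΔM = −2149 Mg Hg and M = 11351 − 2149 = 9202.1 Mg Hg.

9200 Mg Hg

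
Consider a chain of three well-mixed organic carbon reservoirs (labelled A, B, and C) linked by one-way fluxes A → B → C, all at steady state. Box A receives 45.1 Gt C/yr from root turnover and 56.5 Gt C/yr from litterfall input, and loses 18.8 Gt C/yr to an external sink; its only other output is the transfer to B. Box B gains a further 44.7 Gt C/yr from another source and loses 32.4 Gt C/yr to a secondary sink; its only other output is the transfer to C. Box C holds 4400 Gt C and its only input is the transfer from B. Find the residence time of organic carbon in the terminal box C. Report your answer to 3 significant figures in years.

46.3 yr

Box A: F(A→B) = (45.1 + 56.5) − 18.8 = 82.800 Gt C/yr.
Box B: F(B→C) = (82.800 + 44.7) − 32.4 = 95.100 Gt C/yr.
Box C throughput = its input = 95.100 Gt C/yr; τ = 4400 / 95.100 = 46.27 yr.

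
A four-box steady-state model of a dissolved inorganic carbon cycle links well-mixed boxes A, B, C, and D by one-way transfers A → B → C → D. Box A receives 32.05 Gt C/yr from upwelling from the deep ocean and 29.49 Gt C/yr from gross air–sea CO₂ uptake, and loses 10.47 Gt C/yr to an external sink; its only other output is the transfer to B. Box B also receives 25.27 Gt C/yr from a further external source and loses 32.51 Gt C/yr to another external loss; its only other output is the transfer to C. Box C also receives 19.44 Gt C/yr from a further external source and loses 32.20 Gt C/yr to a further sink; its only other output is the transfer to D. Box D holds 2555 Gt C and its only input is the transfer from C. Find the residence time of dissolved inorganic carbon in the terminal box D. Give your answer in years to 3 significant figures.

Box A: F(A→B) = (32.05 + 29.49) − 10.47 = 51.070 Gt C/yr.
Box B: F(B→C) = (51.070 + 25.27) − 32.51 = 43.830 Gt C/yr.
Box C: F(C→D) = (43.830 + 19.44) − 32.20 = 31.070 Gt C/yr.
Box D throughput = its input = 31.070 Gt C/yr; τ = 2555 / 31.070 = 82.23 yr.

82.2 yr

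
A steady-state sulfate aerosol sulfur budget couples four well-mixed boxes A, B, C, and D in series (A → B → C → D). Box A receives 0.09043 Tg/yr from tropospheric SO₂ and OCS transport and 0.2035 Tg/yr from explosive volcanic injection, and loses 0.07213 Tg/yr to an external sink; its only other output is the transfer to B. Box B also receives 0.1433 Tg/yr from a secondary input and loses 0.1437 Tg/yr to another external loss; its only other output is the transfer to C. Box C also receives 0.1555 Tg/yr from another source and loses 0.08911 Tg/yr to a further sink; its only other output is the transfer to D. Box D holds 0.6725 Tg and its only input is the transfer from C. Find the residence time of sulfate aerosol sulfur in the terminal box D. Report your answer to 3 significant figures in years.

2.34 yr

Box A: F(A→B) = (0.09043 + 0.2035) − 0.07213 = 0.22180 Tg/yr.
Box B: F(B→C) = (0.22180 + 0.1433) − 0.1437 = 0.22140 Tg/yr.
Box C: F(C→D) = (0.22140 + 0.1555) − 0.08911 = 0.28779 Tg/yr.
Box D throughput = its input = 0.28779 Tg/yr; τ = 0.6725 / 0.28779 = 2.337 yr.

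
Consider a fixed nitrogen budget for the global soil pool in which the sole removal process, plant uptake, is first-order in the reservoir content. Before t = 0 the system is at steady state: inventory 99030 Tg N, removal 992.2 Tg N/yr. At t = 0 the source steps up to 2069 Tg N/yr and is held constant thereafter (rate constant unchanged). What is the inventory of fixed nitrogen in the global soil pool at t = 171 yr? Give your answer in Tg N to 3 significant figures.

τ = M₀/F₀ = 99030/992.2 = 99.81 yr; rate constant k = 1/τ.
New steady state M_∞ = F₁/k = F₁·τ = 2069 × 99.81 = 206500 Tg N.
M(t) = M_∞ + (M₀ − M_∞)·e^(−t/τ); t/τ = 171/99.81 = 1.713, so e^(−t/τ) = 0.1803.
M(t) = 206500 − 107500 × 0.1803 = 187130 Tg N.

187000 Tg N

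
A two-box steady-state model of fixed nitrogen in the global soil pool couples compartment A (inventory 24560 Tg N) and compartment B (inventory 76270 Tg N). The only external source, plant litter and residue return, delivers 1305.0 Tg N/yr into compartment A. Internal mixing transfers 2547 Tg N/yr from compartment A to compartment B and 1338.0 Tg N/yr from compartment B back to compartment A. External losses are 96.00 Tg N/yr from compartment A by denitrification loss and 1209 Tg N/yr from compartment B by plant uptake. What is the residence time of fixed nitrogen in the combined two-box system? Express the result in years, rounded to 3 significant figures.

77.3 yr

Residence time in the combined system uses the total inventory and the total *external* removal — internal exchanges between the two boxes cancel.
M_total = 24560 + 76270 = 100830 Tg N.
ΣF_external_out = 96.00 + 1209 = 1305.0 Tg N/yr.
τ = M_total / ΣF_ext = 100830 / 1305.0 = 77.26 yr.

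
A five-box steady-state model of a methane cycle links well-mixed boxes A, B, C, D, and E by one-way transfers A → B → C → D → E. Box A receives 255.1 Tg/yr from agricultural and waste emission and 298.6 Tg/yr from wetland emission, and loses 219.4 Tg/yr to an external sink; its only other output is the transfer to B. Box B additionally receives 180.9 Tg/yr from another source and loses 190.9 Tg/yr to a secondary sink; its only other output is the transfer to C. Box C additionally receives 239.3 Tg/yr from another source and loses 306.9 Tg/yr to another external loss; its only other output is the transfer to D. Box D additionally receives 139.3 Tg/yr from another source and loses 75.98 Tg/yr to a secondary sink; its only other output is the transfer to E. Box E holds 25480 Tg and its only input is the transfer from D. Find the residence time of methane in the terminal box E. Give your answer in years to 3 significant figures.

Box A: F(A→B) = (255.1 + 298.6) − 219.4 = 334.30 Tg/yr.
Box B: F(B→C) = (334.30 + 180.9) − 190.9 = 324.30 Tg/yr.
Box C: F(C→D) = (324.30 + 239.3) − 306.9 = 256.70 Tg/yr.
Box D: F(D→E) = (256.70 + 139.3) − 75.98 = 320.02 Tg/yr.
Box E throughput = its input = 320.02 Tg/yr; τ = 25480 / 320.02 = 79.62 yr.

79.6 yr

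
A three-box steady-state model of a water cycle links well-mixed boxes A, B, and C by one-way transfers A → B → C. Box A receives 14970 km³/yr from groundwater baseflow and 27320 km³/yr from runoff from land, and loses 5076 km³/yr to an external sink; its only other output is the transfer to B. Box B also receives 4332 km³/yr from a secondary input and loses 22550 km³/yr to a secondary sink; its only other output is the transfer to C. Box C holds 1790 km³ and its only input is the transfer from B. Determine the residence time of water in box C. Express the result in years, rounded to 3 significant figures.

0.0942 yr

Box A: F(A→B) = (14970 + 27320) − 5076 = 37214 km³/yr.
Box B: F(B→C) = (37214 + 4332) − 22550 = 18996 km³/yr.
Box C throughput = its input = 18996 km³/yr; τ = 1790 / 18996 = 0.09423 yr.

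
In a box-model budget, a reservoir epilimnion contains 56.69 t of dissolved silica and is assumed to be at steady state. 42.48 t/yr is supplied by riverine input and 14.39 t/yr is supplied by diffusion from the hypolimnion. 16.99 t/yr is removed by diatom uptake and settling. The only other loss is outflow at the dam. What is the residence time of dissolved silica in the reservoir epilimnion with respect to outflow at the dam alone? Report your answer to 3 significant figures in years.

1.42 yr

At steady state ΣF_in = ΣF_out.
ΣF_in = 42.48 + 14.39 = 56.870 t/yr.
Outflow at the dam flux = ΣF_in − (16.99) = 56.870 − 16.99 = 39.88 t/yr.
τ = M / F = 56.69 / 39.88 = 1.422 yr.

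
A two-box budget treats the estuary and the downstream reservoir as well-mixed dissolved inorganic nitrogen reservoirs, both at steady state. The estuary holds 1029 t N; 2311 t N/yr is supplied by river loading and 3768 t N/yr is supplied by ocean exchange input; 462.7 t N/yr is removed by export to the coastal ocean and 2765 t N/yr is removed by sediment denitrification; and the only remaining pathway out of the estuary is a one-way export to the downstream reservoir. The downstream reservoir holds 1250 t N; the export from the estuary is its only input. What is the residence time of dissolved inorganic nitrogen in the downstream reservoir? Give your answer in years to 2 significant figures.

0.44 yr

Balance the estuary: ΣF_in = 2311 + 3768 = 6079.0 t N/yr.
Export to the downstream reservoir = ΣF_in − (462.7 + 2765) = 2851.3 t N/yr.
At steady state the output of the downstream reservoir equals its input, 2851.3 t N/yr.
τ = M / F = 1250 / 2851.3 = 0.4384 yr.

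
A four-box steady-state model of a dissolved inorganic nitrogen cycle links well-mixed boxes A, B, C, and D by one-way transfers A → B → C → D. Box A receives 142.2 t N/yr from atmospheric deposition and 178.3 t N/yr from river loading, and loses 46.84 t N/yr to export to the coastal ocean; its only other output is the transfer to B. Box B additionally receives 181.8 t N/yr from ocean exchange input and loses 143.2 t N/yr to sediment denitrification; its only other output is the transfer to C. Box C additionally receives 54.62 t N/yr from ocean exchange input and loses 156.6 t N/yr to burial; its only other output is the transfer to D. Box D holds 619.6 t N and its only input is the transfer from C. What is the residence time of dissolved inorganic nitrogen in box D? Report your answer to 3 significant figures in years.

Box A: F(A→B) = (142.2 + 178.3) − 46.84 = 273.66 t N/yr.
Box B: F(B→C) = (273.66 + 181.8) − 143.2 = 312.26 t N/yr.
Box C: F(C→D) = (312.26 + 54.62) − 156.6 = 210.28 t N/yr.
Box D throughput = its input = 210.28 t N/yr; τ = 619.6 / 210.28 = 2.947 yr.

2.95 yr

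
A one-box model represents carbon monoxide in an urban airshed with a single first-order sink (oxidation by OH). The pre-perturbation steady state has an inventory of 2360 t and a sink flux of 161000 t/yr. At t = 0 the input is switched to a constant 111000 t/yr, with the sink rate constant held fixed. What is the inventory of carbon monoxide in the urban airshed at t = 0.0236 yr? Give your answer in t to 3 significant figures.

1770 t

The sink rate constant is k = F₀/M₀ = 161000/2360 = 68.22 yr⁻¹.
Solving dM/dt = F₁ − kM with M(0) = M₀ gives M(t) = F₁/k + (M₀ − F₁/k)·e^(−kt).
F₁/k = 111000/68.22 = 1627.1 t; kt = 68.22 × 0.0236 = 1.610, e^(−kt) = 0.1999.
M(0.0236) = 1627.1 + (2360 − 1627.1) × 0.1999 = 1627.1 + 146.5 = 1773.6 t.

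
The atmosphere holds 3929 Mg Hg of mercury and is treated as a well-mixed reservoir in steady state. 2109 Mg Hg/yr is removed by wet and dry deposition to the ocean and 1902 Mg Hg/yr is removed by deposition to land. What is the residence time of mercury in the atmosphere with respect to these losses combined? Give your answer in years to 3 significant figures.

Total removal = 2109 + 1902 = 4011.0 Mg Hg/yr.
τ = M / ΣF_out = 3929 / 4011.0 = 0.9796 yr.

0.980 yr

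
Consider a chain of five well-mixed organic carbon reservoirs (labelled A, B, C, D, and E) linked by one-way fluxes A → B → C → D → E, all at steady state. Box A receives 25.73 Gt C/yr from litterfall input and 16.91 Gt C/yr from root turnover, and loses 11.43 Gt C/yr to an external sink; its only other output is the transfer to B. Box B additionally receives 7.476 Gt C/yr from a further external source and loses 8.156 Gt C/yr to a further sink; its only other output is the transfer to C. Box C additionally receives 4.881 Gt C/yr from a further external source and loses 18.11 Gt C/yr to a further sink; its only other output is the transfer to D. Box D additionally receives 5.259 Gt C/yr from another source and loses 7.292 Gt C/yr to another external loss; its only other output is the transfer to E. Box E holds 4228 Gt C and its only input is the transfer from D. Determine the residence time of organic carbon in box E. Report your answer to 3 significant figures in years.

277 yr

Box A: F(A→B) = (25.73 + 16.91) − 11.43 = 31.210 Gt C/yr.
Box B: F(B→C) = (31.210 + 7.476) − 8.156 = 30.530 Gt C/yr.
Box C: F(C→D) = (30.530 + 4.881) − 18.11 = 17.301 Gt C/yr.
Box D: F(D→E) = (17.301 + 5.259) − 7.292 = 15.268 Gt C/yr.
Box E throughput = its input = 15.268 Gt C/yr; τ = 4228 / 15.268 = 276.9 yr.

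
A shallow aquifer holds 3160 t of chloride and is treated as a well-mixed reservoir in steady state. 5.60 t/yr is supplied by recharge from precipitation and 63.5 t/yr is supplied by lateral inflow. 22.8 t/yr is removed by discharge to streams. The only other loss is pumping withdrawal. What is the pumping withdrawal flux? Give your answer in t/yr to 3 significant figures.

46.3 t/yr

At steady state ΣF_in = ΣF_out.
ΣF_in = 5.60 + 63.5 = 69.100 t/yr.
Pumping withdrawal flux = ΣF_in − (22.8) = 69.100 − 22.80 = 46.30 t/yr.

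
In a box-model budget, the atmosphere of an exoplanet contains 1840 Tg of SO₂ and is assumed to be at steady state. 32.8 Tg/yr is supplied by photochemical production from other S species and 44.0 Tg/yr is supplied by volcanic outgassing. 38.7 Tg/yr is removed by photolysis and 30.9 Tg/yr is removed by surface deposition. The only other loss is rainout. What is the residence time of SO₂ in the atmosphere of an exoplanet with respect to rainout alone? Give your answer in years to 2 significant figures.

260 yr

At steady state ΣF_in = ΣF_out.
ΣF_in = 32.8 + 44.0 = 76.800 Tg/yr.
Rainout flux = ΣF_in − (38.7 + 30.9) = 76.800 − 69.60 = 7.200 Tg/yr.
τ = M / F = 1840 / 7.200 = 255.6 yr.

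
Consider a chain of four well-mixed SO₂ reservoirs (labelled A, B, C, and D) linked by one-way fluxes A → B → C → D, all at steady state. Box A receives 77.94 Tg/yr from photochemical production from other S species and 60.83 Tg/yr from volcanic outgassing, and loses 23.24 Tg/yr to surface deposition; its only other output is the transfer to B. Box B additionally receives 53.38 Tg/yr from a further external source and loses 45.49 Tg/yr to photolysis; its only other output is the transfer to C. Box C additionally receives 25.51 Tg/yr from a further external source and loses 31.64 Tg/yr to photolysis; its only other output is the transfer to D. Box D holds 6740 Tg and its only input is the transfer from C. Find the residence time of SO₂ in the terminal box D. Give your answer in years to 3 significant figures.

57.5 yr

Box A: F(A→B) = (77.94 + 60.83) − 23.24 = 115.53 Tg/yr.
Box B: F(B→C) = (115.53 + 53.38) − 45.49 = 123.42 Tg/yr.
Box C: F(C→D) = (123.42 + 25.51) − 31.64 = 117.29 Tg/yr.
Box D throughput = its input = 117.29 Tg/yr; τ = 6740 / 117.29 = 57.46 yr.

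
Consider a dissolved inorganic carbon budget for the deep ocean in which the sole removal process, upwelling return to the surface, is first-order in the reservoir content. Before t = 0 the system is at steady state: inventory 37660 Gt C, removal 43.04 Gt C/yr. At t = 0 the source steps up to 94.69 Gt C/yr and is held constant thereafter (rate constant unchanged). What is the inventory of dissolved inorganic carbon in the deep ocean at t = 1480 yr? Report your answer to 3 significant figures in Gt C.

The sink rate constant is k = F₀/M₀ = 43.04/37660 = 0.001143 yr⁻¹.
Solving dM/dt = F₁ − kM with M(0) = M₀ gives M(t) = F₁/k + (M₀ − F₁/k)·e^(−kt).
F₁/k = 94.69/0.001143 = 82854 Gt C; kt = 0.001143 × 1480 = 1.691, e^(−kt) = 0.1843.
M(1480) = 82854 + (37660 − 82854) × 0.1843 = 82854 − 8327 = 74527 Gt C.

74500 Gt C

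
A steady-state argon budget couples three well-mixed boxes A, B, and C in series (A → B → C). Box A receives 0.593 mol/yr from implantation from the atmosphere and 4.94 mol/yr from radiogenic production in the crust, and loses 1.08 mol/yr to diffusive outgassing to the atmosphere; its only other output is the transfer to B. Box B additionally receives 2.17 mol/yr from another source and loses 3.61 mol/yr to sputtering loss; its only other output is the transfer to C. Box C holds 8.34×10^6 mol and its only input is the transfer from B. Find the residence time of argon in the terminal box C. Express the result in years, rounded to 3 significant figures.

2.77×10^6 yr

Box A: F(A→B) = (0.593 + 4.94) − 1.08 = 4.4530 mol/yr.
Box B: F(B→C) = (4.4530 + 2.17) − 3.61 = 3.0130 mol/yr.
Box C throughput = its input = 3.0130 mol/yr; τ = 8.34×10^6 / 3.0130 = 2.768×10^6 yr.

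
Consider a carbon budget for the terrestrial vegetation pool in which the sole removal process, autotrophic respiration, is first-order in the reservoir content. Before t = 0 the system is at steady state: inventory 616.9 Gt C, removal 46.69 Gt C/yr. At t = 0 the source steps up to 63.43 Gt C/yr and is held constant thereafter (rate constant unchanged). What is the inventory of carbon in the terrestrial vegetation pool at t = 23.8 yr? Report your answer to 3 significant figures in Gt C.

τ = M₀/F₀ = 616.9/46.69 = 13.21 yr; rate constant k = 1/τ.
New steady state M_∞ = F₁/k = F₁·τ = 63.43 × 13.21 = 838.08 Gt C.
M(t) = M_∞ + (M₀ − M_∞)·e^(−t/τ); t/τ = 23.8/13.21 = 1.801, so e^(−t/τ) = 0.1651.
M(t) = 838.08 − 221.2 × 0.1651 = 801.57 Gt C.

802 Gt C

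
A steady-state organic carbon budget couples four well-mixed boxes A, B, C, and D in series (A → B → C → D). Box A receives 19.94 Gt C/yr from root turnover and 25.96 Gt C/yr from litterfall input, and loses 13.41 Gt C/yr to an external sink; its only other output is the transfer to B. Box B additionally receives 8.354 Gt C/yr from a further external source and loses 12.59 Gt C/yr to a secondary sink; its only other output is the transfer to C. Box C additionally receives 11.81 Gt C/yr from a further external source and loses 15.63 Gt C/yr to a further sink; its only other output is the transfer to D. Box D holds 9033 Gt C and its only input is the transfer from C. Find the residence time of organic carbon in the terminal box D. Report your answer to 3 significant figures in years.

Box A: F(A→B) = (19.94 + 25.96) − 13.41 = 32.490 Gt C/yr.
Box B: F(B→C) = (32.490 + 8.354) − 12.59 = 28.254 Gt C/yr.
Box C: F(C→D) = (28.254 + 11.81) − 15.63 = 24.434 Gt C/yr.
Box D throughput = its input = 24.434 Gt C/yr; τ = 9033 / 24.434 = 369.7 yr.

370 yr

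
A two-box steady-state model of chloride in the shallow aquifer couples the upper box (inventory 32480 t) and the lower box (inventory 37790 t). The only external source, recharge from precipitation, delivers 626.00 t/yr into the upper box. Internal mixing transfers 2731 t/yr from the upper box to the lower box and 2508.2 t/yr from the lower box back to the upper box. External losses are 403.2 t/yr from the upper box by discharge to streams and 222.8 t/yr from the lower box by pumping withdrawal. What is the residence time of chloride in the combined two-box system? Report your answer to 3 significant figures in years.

Treat the two boxes together as one reservoir: the mixing fluxes between them are internal recycling, so τ = ΣM / Σ(external losses).
M_total = 32480 + 37790 = 70270 t.
ΣF_external_out = 403.2 + 222.8 = 626.00 t/yr.
τ = M_total / ΣF_ext = 70270 / 626.00 = 112.3 yr.

112 yr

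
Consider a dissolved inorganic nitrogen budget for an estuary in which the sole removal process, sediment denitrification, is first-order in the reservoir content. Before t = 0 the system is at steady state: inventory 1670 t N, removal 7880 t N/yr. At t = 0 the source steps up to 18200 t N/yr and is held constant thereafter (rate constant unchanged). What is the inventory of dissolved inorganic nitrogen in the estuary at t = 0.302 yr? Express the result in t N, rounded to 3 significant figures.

3330 t N

τ = M₀/F₀ = 1670/7880 = 0.2119 yr; rate constant k = 1/τ.
New steady state M_∞ = F₁/k = F₁·τ = 18200 × 0.2119 = 3857.1 t N.
M(t) = M_∞ + (M₀ − M_∞)·e^(−t/τ); t/τ = 0.302/0.2119 = 1.425, so e^(−t/τ) = 0.2405.
M(t) = 3857.1 − 2187 × 0.2405 = 3331.1 t N.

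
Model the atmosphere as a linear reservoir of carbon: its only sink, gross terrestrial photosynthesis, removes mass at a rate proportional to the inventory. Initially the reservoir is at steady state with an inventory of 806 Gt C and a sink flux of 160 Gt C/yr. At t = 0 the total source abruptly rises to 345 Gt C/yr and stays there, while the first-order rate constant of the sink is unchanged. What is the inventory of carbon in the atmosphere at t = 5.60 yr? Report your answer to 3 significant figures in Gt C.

The sink rate constant is k = F₀/M₀ = 160/806 = 0.1985 yr⁻¹.
Solving dM/dt = F₁ − kM with M(0) = M₀ gives M(t) = F₁/k + (M₀ − F₁/k)·e^(−kt).
F₁/k = 345/0.1985 = 1737.9 Gt C; kt = 0.1985 × 5.60 = 1.112, e^(−kt) = 0.3290.
M(5.60) = 1737.9 + (806 − 1737.9) × 0.3290 = 1737.9 − 306.6 = 1431.3 Gt C.

1430 Gt C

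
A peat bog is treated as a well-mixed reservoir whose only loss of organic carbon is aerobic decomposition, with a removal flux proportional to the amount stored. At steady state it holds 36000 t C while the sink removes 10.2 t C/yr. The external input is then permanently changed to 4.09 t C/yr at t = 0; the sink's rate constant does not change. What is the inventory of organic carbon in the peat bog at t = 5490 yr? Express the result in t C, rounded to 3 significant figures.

19000 t C

The sink rate constant is k = F₀/M₀ = 10.2/36000 = 0.0002833 yr⁻¹.
Solving dM/dt = F₁ − kM with M(0) = M₀ gives M(t) = F₁/k + (M₀ − F₁/k)·e^(−kt).
F₁/k = 4.09/0.0002833 = 14435 t C; kt = 0.0002833 × 5490 = 1.555, e^(−kt) = 0.2111.
M(5490) = 14435 + (36000 − 14435) × 0.2111 = 14435 + 4552 = 18987 t C.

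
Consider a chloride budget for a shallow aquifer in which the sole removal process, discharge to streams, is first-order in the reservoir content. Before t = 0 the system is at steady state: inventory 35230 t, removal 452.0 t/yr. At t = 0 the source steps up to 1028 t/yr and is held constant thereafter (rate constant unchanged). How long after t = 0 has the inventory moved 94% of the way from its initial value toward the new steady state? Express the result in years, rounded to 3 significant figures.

τ = M₀/F₀ = 35230/452.0 = 77.94 yr.
The remaining gap fraction is e^(−t/τ); 94% covered ⇒ e^(−t/τ) = 0.0600.
t = −τ ln(0.0600) = 77.94 × 2.813 = 219.3 yr.

219 yr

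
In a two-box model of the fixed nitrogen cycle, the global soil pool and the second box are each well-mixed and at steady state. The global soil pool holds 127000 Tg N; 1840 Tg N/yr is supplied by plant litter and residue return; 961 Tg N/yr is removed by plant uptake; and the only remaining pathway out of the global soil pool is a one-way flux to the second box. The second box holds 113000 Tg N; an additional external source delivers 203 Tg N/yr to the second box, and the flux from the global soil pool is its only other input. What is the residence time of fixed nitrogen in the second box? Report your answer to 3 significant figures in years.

Balance the global soil pool: ΣF_in = 1840.0 Tg N/yr.
Flux to the second box = ΣF_in − (961) = 879.00 Tg N/yr.
Total input to the second box = 879.00 + 203 = 1082.0 Tg N/yr; at steady state this equals its total output.
τ = M / F = 113000 / 1082.0 = 104.4 yr.

104 yr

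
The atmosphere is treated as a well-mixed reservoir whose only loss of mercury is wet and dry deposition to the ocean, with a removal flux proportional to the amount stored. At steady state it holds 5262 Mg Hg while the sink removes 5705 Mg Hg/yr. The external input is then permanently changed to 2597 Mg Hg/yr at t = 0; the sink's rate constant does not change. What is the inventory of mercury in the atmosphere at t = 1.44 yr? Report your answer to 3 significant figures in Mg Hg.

Residence time τ = M₀/F₀ = 0.9223 yr. The eventual steady state is M_∞ = M₀·(F₁/F₀) = 5262 × 2597/5705 = 2395.3 Mg Hg.
The anomaly ΔM(t) = M(t) − M_∞ decays as ΔM₀·e^(−t/τ) with ΔM₀ = 5262 − 2395.3 = 2867 Mg Hg.
At t = 1.44 yr, e^(−t/τ) = e^(−1.561) = 0.2099, so ΔM = 601.6 Mg Hg and M = 2395.3 + 601.6 = 2997.0 Mg Hg.

3000 Mg Hg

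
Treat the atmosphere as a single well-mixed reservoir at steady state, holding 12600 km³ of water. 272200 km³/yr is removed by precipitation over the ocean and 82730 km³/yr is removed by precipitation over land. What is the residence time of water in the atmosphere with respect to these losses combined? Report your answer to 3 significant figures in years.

0.0355 yr

Total removal = 272200 + 82730 = 354930 km³/yr.
τ = M / ΣF_out = 12600 / 354930 = 0.03550 yr.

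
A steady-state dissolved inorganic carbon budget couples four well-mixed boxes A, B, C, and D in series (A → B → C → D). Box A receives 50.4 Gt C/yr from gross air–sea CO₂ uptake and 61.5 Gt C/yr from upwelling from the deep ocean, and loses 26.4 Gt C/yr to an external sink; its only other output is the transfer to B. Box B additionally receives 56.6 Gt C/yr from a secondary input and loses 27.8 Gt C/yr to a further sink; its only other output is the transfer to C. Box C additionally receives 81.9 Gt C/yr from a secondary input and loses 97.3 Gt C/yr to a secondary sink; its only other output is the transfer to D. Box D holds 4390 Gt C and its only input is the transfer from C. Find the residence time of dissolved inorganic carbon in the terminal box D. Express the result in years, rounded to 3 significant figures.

Box A: F(A→B) = (50.4 + 61.5) − 26.4 = 85.500 Gt C/yr.
Box B: F(B→C) = (85.500 + 56.6) − 27.8 = 114.30 Gt C/yr.
Box C: F(C→D) = (114.30 + 81.9) − 97.3 = 98.900 Gt C/yr.
Box D throughput = its input = 98.900 Gt C/yr; τ = 4390 / 98.900 = 44.39 yr.

44.4 yr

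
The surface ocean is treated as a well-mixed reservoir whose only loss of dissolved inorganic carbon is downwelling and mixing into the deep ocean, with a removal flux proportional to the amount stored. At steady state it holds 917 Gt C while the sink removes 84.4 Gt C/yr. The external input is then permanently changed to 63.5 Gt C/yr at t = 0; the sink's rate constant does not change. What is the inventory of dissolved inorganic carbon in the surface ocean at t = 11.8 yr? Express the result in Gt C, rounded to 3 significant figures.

767 Gt C

Residence time τ = M₀/F₀ = 10.86 yr. The eventual steady state is M_∞ = M₀·(F₁/F₀) = 917 × 63.5/84.4 = 689.92 Gt C.
The anomaly ΔM(t) = M(t) − M_∞ decays as ΔM₀·e^(−t/τ) with ΔM₀ = 917 − 689.92 = 227.1 Gt C.
At t = 11.8 yr, e^(−t/τ) = e^(−1.086) = 0.3375, so ΔM = 76.65 Gt C and M = 689.92 + 76.65 = 766.57 Gt C.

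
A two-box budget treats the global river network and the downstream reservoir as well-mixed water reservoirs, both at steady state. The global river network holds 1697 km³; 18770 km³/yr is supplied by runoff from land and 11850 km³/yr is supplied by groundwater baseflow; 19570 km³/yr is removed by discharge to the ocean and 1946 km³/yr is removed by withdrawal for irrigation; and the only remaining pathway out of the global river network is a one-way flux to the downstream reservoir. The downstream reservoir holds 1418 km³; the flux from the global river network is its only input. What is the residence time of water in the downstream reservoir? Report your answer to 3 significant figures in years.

0.156 yr

Balance the global river network: ΣF_in = 18770 + 11850 = 30620 km³/yr.
Flux to the downstream reservoir = ΣF_in − (19570 + 1946) = 9104.0 km³/yr.
At steady state the output of the downstream reservoir equals its input, 9104.0 km³/yr.
τ = M / F = 1418 / 9104.0 = 0.1558 yr.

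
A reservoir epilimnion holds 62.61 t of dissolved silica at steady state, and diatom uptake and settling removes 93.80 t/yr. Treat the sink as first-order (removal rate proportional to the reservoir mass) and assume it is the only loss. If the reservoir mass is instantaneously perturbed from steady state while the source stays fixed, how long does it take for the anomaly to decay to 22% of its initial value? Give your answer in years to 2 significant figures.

1.0 yr

For a linear reservoir the anomaly decays as exp(−t/τ) with τ = M/F = 62.61/93.80 = 0.6675 yr.
exp(−t/τ) = 0.22 ⇒ t = −τ ln(0.22) = 0.6675 × 1.514 = 1.011 yr.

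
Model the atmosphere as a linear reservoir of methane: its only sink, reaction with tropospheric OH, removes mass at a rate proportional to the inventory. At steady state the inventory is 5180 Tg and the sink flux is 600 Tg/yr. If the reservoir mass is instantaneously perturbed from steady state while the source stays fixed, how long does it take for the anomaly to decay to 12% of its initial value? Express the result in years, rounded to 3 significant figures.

18.3 yr

For a linear reservoir the anomaly decays as exp(−t/τ) with τ = M/F = 5180/600 = 8.633 yr.
exp(−t/τ) = 0.12 ⇒ t = −τ ln(0.12) = 8.633 × 2.120 = 18.30 yr.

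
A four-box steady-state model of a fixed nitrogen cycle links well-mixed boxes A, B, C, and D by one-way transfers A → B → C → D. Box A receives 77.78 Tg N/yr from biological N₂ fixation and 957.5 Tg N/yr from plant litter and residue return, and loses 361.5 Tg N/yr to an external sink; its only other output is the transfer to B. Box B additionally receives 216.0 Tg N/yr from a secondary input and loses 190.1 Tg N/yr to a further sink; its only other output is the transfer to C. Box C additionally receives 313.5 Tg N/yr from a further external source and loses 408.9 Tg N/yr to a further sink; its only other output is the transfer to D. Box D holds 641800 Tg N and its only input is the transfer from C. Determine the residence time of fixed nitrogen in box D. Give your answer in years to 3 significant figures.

1060 yr

Box A: F(A→B) = (77.78 + 957.5) − 361.5 = 673.78 Tg N/yr.
Box B: F(B→C) = (673.78 + 216.0) − 190.1 = 699.68 Tg N/yr.
Box C: F(C→D) = (699.68 + 313.5) − 408.9 = 604.28 Tg N/yr.
Box D throughput = its input = 604.28 Tg N/yr; τ = 641800 / 604.28 = 1062 yr.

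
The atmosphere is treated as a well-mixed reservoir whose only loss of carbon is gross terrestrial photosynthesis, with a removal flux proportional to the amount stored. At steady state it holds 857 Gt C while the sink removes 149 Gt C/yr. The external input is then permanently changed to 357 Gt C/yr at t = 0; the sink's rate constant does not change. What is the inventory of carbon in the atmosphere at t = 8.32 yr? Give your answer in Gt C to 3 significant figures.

The sink rate constant is k = F₀/M₀ = 149/857 = 0.1739 yr⁻¹.
Solving dM/dt = F₁ − kM with M(0) = M₀ gives M(t) = F₁/k + (M₀ − F₁/k)·e^(−kt).
F₁/k = 357/0.1739 = 2053.3 Gt C; kt = 0.1739 × 8.32 = 1.447, e^(−kt) = 0.2354.
M(8.32) = 2053.3 + (857 − 2053.3) × 0.2354 = 2053.3 − 281.6 = 1771.7 Gt C.

1770 Gt C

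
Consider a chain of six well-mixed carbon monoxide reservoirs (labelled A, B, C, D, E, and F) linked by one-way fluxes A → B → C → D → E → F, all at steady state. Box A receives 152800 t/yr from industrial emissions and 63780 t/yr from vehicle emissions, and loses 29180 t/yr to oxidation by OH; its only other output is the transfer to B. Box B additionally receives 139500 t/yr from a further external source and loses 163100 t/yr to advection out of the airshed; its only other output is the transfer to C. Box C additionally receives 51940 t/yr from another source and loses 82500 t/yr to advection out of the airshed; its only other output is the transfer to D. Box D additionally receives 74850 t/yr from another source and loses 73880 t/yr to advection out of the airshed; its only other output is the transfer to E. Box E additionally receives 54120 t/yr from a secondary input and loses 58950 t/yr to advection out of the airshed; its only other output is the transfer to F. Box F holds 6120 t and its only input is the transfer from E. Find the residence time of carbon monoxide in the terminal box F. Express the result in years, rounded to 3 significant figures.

0.0473 yr

Box A: F(A→B) = (152800 + 63780) − 29180 = 187400 t/yr.
Box B: F(B→C) = (187400 + 139500) − 163100 = 163800 t/yr.
Box C: F(C→D) = (163800 + 51940) − 82500 = 133240 t/yr.
Box D: F(D→E) = (133240 + 74850) − 73880 = 134210 t/yr.
Box E: F(E→F) = (134210 + 54120) − 58950 = 129380 t/yr.
Box F throughput = its input = 129380 t/yr; τ = 6120 / 129380 = 0.04730 yr.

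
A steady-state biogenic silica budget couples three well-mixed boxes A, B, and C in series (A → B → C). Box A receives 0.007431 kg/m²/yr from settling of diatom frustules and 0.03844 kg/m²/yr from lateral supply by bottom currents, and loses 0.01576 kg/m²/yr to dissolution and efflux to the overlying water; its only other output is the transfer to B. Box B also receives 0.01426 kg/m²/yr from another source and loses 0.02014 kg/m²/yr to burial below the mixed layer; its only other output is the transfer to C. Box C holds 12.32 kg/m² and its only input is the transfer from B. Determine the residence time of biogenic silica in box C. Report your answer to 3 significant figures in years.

Box A: F(A→B) = (0.007431 + 0.03844) − 0.01576 = 0.030111 kg/m²/yr.
Box B: F(B→C) = (0.030111 + 0.01426) − 0.02014 = 0.024231 kg/m²/yr.
Box C throughput = its input = 0.024231 kg/m²/yr; τ = 12.32 / 0.024231 = 508.4 yr.

508 yr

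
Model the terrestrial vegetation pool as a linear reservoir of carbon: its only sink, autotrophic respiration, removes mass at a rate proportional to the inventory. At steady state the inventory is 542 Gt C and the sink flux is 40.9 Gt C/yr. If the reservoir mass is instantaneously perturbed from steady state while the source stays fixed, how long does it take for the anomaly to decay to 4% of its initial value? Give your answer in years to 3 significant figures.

For a linear reservoir the anomaly decays as exp(−t/τ) with τ = M/F = 542/40.9 = 13.25 yr.
exp(−t/τ) = 0.04 ⇒ t = −τ ln(0.04) = 13.25 × 3.219 = 42.66 yr.

42.7 yr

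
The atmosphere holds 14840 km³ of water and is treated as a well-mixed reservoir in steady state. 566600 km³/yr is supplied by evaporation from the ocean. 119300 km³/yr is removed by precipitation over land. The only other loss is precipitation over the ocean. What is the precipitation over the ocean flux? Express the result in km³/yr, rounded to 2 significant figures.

450000 km³/yr

At steady state ΣF_in = ΣF_out.
ΣF_in = 566600 km³/yr.
Precipitation over the ocean flux = ΣF_in − (119300) = 566600 − 119300 = 447300 km³/yr.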